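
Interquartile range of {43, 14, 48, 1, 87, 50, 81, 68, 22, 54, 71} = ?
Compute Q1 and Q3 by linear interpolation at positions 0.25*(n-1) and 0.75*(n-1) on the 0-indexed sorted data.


Sorted: 1, 14, 22, 43, 48, 50, 54, 68, 71, 81, 87
Q1 (25th %ile) = 32.5000
Q3 (75th %ile) = 69.5000
IQR = 69.5000 - 32.5000 = 37.0000

IQR = 37.0000


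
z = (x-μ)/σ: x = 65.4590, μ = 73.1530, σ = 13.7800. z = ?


z = (65.4590 - 73.1530)/13.7800
= -7.6940/13.7800
= -0.5583

z = -0.5583


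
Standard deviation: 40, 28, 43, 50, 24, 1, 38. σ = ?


Mean = 32.0000
Variance = 226.5714
SD = sqrt(226.5714) = 15.0523

SD = 15.0523


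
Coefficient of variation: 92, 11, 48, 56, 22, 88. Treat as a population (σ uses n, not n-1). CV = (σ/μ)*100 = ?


Mean = 52.8333
SD = 30.2898
CV = (30.2898/52.8333)*100 = 57.3309%

CV = 57.3309%


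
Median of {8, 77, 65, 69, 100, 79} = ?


Sorted: 8, 65, 69, 77, 79, 100
n = 6 (even)
Middle values: 69 and 77
Median = (69+77)/2 = 73.0000

Median = 73.0000


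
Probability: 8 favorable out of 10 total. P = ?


P = 8/10 = 0.8000

P = 0.8000


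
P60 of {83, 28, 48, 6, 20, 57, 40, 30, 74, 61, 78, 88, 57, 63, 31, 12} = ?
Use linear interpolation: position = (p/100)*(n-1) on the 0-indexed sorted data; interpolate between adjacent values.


Sorted: 6, 12, 20, 28, 30, 31, 40, 48, 57, 57, 61, 63, 74, 78, 83, 88
n = 16
Index = 60/100 * 15 = 9.0000
Lower = data[9] = 57, Upper = data[10] = 61
P60 = 57 + 0*(4) = 57.0000

P60 = 57.0000


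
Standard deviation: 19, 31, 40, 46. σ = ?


Mean = 34.0000
Variance = 103.5000
SD = sqrt(103.5000) = 10.1735

SD = 10.1735


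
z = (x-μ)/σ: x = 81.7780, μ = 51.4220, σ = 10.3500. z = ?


z = (81.7780 - 51.4220)/10.3500
= 30.3560/10.3500
= 2.9329

z = 2.9329


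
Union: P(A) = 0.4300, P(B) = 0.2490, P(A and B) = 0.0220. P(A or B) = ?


P(A∪B) = 0.4300 + 0.2490 - 0.0220
= 0.6790 - 0.0220
= 0.6570

P(A∪B) = 0.6570


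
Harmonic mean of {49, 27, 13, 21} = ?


Sum of reciprocals = 1/49 + 1/27 + 1/13 + 1/21 = 0.181987
HM = 4/0.181987 = 21.9796

HM = 21.9796


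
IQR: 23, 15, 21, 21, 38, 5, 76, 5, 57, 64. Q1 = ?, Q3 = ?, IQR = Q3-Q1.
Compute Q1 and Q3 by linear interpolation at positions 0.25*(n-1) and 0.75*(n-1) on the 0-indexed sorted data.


Sorted: 5, 5, 15, 21, 21, 23, 38, 57, 64, 76
Q1 (25th %ile) = 16.5000
Q3 (75th %ile) = 52.2500
IQR = 52.2500 - 16.5000 = 35.7500

IQR = 35.7500


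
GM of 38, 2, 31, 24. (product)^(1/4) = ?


Product = 38 × 2 × 31 × 24 = 56544
GM = 56544^(1/4) = 15.4204

GM = 15.4204


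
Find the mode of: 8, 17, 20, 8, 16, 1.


Frequencies: 1:1, 8:2, 16:1, 17:1, 20:1
Max frequency = 2
Mode = 8

Mode = 8


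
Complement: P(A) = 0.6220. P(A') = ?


P(not A) = 1 - 0.6220 = 0.3780

P(not A) = 0.3780


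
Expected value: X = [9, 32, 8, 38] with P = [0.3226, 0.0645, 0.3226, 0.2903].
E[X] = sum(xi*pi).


E[X] = 9*0.3226 + 32*0.0645 + 8*0.3226 + 38*0.2903
= 2.9034 + 2.0640 + 2.5808 + 11.0314
= 18.5796

E[X] = 18.5796


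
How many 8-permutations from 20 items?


P(20,8) = 20!/12!
= 2432902008176640000/479001600
= 5079110400

P(20,8) = 5079110400


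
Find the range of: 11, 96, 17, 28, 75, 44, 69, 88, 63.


Max = 96, Min = 11
Range = 96 - 11 = 85

Range = 85


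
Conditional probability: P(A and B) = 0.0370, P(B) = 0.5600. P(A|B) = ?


P(A|B) = 0.0370/0.5600 = 0.0661

P(A|B) = 0.0661


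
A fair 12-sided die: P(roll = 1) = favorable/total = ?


Favorable outcomes (roll = 1): 1
Total outcomes = 12
P = 1/12 = 0.0833

P = 0.0833


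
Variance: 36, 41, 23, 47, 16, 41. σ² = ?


Mean = 34.0000
Squared deviations: 4.0000, 49.0000, 121.0000, 169.0000, 324.0000, 49.0000
Sum = 716.0000
Variance = 716.0000/6 = 119.3333

Variance = 119.3333


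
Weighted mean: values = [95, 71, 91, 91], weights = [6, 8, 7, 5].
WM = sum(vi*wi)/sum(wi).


Numerator = 95*6 + 71*8 + 91*7 + 91*5 = 2230
Denominator = 6 + 8 + 7 + 5 = 26
WM = 2230/26 = 85.7692

WM = 85.7692


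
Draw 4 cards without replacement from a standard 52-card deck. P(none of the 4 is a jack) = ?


P(no jacks) = (48/52) × (47/51) × (46/50) × (45/49)
= 0.7187

P = 0.7187


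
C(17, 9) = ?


C(17,9) = 17!/(9! × 8!)
= 355687428096000/(362880 × 40320)
= 24310

C(17,9) = 24310


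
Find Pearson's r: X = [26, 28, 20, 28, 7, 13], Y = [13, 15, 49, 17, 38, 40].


Mean X = 20.3333, Mean Y = 28.6667
SD X = 7.972174, SD Y = 14.126413
Cov = -82.888889
r = -82.888889/(7.972174*14.126413) = -0.7360

r = -0.7360


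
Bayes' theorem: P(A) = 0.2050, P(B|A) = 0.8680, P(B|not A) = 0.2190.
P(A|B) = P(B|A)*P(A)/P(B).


P(B) = P(B|A)*P(A) + P(B|A')*P(A')
= 0.8680*0.2050 + 0.2190*0.7950
= 0.177940 + 0.174105 = 0.352045
P(A|B) = 0.177940/0.352045 = 0.5054

P(A|B) = 0.5054


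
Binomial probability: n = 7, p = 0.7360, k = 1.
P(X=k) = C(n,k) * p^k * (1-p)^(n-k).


C(7,1) = 7
p^1 = 0.736000
(1-p)^6 = 0.000339
P = 7 * 0.736000 * 0.000339 = 0.0017

P(X=1) = 0.0017


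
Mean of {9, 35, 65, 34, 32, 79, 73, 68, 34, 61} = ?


Sum = 9 + 35 + 65 + 34 + 32 + 79 + 73 + 68 + 34 + 61 = 490
n = 10
Mean = 490/10 = 49.0000

Mean = 49.0000


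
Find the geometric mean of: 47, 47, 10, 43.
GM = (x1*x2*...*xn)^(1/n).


Product = 47 × 47 × 10 × 43 = 949870
GM = 949870^(1/4) = 31.2188

GM = 31.2188


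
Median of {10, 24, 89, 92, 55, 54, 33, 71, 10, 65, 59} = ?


Sorted: 10, 10, 24, 33, 54, 55, 59, 65, 71, 89, 92
n = 11 (odd)
Middle value = 55

Median = 55


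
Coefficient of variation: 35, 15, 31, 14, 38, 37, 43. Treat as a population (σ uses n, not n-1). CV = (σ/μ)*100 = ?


Mean = 30.4286
SD = 10.6080
CV = (10.6080/30.4286)*100 = 34.8621%

CV = 34.8621%


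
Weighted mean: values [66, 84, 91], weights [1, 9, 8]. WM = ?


Numerator = 66*1 + 84*9 + 91*8 = 1550
Denominator = 1 + 9 + 8 = 18
WM = 1550/18 = 86.1111

WM = 86.1111


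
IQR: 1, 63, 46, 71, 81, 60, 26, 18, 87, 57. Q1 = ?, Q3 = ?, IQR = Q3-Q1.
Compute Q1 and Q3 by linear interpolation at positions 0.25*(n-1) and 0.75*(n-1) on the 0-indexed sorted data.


Sorted: 1, 18, 26, 46, 57, 60, 63, 71, 81, 87
Q1 (25th %ile) = 31.0000
Q3 (75th %ile) = 69.0000
IQR = 69.0000 - 31.0000 = 38.0000

IQR = 38.0000


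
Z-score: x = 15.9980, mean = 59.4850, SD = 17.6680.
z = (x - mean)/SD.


z = (15.9980 - 59.4850)/17.6680
= -43.4870/17.6680
= -2.4613

z = -2.4613


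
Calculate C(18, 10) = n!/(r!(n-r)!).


C(18,10) = 18!/(10! × 8!)
= 6402373705728000/(3628800 × 40320)
= 43758

C(18,10) = 43758


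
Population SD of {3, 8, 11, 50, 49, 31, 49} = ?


Mean = 28.7143
Variance = 383.6327
SD = sqrt(383.6327) = 19.5865

SD = 19.5865


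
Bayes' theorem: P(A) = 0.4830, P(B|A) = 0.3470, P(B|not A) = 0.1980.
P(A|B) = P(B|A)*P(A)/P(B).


P(B) = P(B|A)*P(A) + P(B|A')*P(A')
= 0.3470*0.4830 + 0.1980*0.5170
= 0.167601 + 0.102366 = 0.269967
P(A|B) = 0.167601/0.269967 = 0.6208

P(A|B) = 0.6208


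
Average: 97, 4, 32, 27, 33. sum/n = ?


Sum = 97 + 4 + 32 + 27 + 33 = 193
n = 5
Mean = 193/5 = 38.6000

Mean = 38.6000


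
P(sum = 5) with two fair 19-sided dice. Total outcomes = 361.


Total outcomes = 19×19 = 361
Favorable (sum = 5): 4
P = 4/361 = 0.0111

P = 0.0111


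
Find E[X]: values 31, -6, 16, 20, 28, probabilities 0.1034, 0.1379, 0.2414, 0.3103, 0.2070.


E[X] = 31*0.1034 - 6*0.1379 + 16*0.2414 + 20*0.3103 + 28*0.2070
= 3.2054 - 0.8274 + 3.8624 + 6.2060 + 5.7960
= 18.2424

E[X] = 18.2424


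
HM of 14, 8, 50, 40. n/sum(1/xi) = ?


Sum of reciprocals = 1/14 + 1/8 + 1/50 + 1/40 = 0.241429
HM = 4/0.241429 = 16.5680

HM = 16.5680


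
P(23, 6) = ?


P(23,6) = 23!/17!
= 25852016738884976640000/355687428096000
= 72681840

P(23,6) = 72681840


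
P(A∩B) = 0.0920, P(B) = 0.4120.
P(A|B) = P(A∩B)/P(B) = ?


P(A|B) = 0.0920/0.4120 = 0.2233

P(A|B) = 0.2233


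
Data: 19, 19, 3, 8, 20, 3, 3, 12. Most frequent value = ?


Frequencies: 3:3, 8:1, 12:1, 19:2, 20:1
Max frequency = 3
Mode = 3

Mode = 3


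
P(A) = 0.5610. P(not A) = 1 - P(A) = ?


P(not A) = 1 - 0.5610 = 0.4390

P(not A) = 0.4390


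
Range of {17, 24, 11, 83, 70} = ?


Max = 83, Min = 11
Range = 83 - 11 = 72

Range = 72


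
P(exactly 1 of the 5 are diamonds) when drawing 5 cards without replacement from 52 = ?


Hypergeometric: P(X=1) = C(13,1)·C(39,4) / C(52,5)
= 13 × 82251 / 2598960
= 1069263/2598960 = 0.4114

P = 0.4114


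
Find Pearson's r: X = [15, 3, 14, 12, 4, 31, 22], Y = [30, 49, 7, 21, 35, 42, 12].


Mean X = 14.4286, Mean Y = 28.0000
SD X = 9.084636, SD Y = 14.322809
Cov = -25.000000
r = -25.000000/(9.084636*14.322809) = -0.1921

r = -0.1921


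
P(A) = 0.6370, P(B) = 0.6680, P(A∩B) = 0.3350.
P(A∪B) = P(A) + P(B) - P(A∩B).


P(A∪B) = 0.6370 + 0.6680 - 0.3350
= 1.3050 - 0.3350
= 0.9700

P(A∪B) = 0.9700


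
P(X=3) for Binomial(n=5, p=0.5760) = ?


C(5,3) = 10
p^3 = 0.191103
(1-p)^2 = 0.179776
P = 10 * 0.191103 * 0.179776 = 0.3436

P(X=3) = 0.3436


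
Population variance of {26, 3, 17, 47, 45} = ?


Mean = 27.6000
Squared deviations: 2.5600, 605.1600, 112.3600, 376.3600, 302.7600
Sum = 1399.2000
Variance = 1399.2000/5 = 279.8400

Variance = 279.8400


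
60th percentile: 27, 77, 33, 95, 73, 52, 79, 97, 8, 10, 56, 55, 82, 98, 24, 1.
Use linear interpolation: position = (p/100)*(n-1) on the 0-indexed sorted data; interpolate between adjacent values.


Sorted: 1, 8, 10, 24, 27, 33, 52, 55, 56, 73, 77, 79, 82, 95, 97, 98
n = 16
Index = 60/100 * 15 = 9.0000
Lower = data[9] = 73, Upper = data[10] = 77
P60 = 73 + 0*(4) = 73.0000

P60 = 73.0000


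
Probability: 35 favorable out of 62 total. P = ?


P = 35/62 = 0.5645

P = 0.5645


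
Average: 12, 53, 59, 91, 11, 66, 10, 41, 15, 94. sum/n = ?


Sum = 12 + 53 + 59 + 91 + 11 + 66 + 10 + 41 + 15 + 94 = 452
n = 10
Mean = 452/10 = 45.2000

Mean = 45.2000


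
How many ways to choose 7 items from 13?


C(13,7) = 13!/(7! × 6!)
= 6227020800/(5040 × 720)
= 1716

C(13,7) = 1716


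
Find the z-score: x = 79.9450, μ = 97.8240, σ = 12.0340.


z = (79.9450 - 97.8240)/12.0340
= -17.8790/12.0340
= -1.4857

z = -1.4857


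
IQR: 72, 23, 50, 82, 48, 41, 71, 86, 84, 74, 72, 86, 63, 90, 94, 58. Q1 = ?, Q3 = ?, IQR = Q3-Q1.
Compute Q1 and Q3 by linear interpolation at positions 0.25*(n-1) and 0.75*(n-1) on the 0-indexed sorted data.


Sorted: 23, 41, 48, 50, 58, 63, 71, 72, 72, 74, 82, 84, 86, 86, 90, 94
Q1 (25th %ile) = 56.0000
Q3 (75th %ile) = 84.5000
IQR = 84.5000 - 56.0000 = 28.5000

IQR = 28.5000


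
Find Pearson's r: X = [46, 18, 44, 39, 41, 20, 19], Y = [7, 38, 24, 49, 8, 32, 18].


Mean X = 32.4286, Mean Y = 25.1429
SD X = 11.818353, SD Y = 14.426450
Cov = -60.632653
r = -60.632653/(11.818353*14.426450) = -0.3556

r = -0.3556


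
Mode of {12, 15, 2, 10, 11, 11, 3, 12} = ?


Frequencies: 2:1, 3:1, 10:1, 11:2, 12:2, 15:1
Max frequency = 2
Mode = 11, 12

Mode = 11, 12


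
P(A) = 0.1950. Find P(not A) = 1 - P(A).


P(not A) = 1 - 0.1950 = 0.8050

P(not A) = 0.8050


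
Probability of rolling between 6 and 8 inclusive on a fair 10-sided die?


Favorable outcomes (6 ≤ roll ≤ 8): 3
Total outcomes = 10
P = 3/10 = 0.3000

P = 0.3000


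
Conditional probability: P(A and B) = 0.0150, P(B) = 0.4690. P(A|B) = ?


P(A|B) = 0.0150/0.4690 = 0.0320

P(A|B) = 0.0320


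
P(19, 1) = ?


P(19,1) = 19!/18!
= 121645100408832000/6402373705728000
= 19

P(19,1) = 19


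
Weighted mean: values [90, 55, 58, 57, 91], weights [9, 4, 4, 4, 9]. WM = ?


Numerator = 90*9 + 55*4 + 58*4 + 57*4 + 91*9 = 2309
Denominator = 9 + 4 + 4 + 4 + 9 = 30
WM = 2309/30 = 76.9667

WM = 76.9667


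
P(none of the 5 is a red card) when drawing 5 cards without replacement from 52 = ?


P(no red cards) = (26/52) × (25/51) × (24/50) × (23/49) × (22/48)
= 0.0253

P = 0.0253


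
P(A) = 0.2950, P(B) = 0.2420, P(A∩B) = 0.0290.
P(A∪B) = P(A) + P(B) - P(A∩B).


P(A∪B) = 0.2950 + 0.2420 - 0.0290
= 0.5370 - 0.0290
= 0.5080

P(A∪B) = 0.5080


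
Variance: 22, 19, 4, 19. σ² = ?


Mean = 16.0000
Squared deviations: 36.0000, 9.0000, 144.0000, 9.0000
Sum = 198.0000
Variance = 198.0000/4 = 49.5000

Variance = 49.5000


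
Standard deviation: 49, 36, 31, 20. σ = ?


Mean = 34.0000
Variance = 108.5000
SD = sqrt(108.5000) = 10.4163

SD = 10.4163


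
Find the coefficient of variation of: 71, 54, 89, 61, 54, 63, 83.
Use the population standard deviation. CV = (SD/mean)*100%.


Mean = 67.8571
SD = 12.7663
CV = (12.7663/67.8571)*100 = 18.8136%

CV = 18.8136%


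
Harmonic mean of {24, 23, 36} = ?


Sum of reciprocals = 1/24 + 1/23 + 1/36 = 0.112923
HM = 3/0.112923 = 26.5668

HM = 26.5668


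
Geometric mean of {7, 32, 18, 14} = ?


Product = 7 × 32 × 18 × 14 = 56448
GM = 56448^(1/4) = 15.4139

GM = 15.4139


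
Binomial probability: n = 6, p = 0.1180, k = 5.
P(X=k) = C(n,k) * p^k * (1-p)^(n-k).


C(6,5) = 6
p^5 = 2.287758e-05
(1-p)^1 = 0.882000
P = 6 * 2.287758e-05 * 0.882000 = 0.0001

P(X=5) = 0.0001


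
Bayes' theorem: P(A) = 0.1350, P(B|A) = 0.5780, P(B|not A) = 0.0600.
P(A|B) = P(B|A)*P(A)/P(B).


P(B) = P(B|A)*P(A) + P(B|A')*P(A')
= 0.5780*0.1350 + 0.0600*0.8650
= 0.078030 + 0.051900 = 0.129930
P(A|B) = 0.078030/0.129930 = 0.6006

P(A|B) = 0.6006


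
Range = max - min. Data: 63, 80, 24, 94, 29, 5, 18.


Max = 94, Min = 5
Range = 94 - 5 = 89

Range = 89


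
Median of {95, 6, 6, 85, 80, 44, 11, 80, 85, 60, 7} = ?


Sorted: 6, 6, 7, 11, 44, 60, 80, 80, 85, 85, 95
n = 11 (odd)
Middle value = 60

Median = 60


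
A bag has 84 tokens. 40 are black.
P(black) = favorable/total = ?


P = 40/84 = 0.4762

P = 0.4762


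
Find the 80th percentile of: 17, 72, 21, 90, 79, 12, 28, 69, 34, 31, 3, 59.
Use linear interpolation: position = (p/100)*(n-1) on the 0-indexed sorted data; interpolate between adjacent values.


Sorted: 3, 12, 17, 21, 28, 31, 34, 59, 69, 72, 79, 90
n = 12
Index = 80/100 * 11 = 8.8000
Lower = data[8] = 69, Upper = data[9] = 72
P80 = 69 + 0.8000*(3) = 71.4000

P80 = 71.4000


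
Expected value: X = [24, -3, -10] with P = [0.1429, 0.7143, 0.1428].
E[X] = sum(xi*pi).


E[X] = 24*0.1429 - 3*0.7143 - 10*0.1428
= 3.4296 - 2.1429 - 1.4280
= -0.1413

E[X] = -0.1413


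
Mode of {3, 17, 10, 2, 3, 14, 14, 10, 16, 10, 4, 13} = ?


Frequencies: 2:1, 3:2, 4:1, 10:3, 13:1, 14:2, 16:1, 17:1
Max frequency = 3
Mode = 10

Mode = 10


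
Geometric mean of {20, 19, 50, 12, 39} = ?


Product = 20 × 19 × 50 × 12 × 39 = 8892000
GM = 8892000^(1/5) = 24.5358

GM = 24.5358


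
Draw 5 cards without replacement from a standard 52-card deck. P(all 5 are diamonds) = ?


P(all diamonds) = (13/52) × (12/51) × (11/50) × (10/49) × (9/48)
= 0.0005

P = 0.0005


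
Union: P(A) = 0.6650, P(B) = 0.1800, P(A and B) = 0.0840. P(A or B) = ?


P(A∪B) = 0.6650 + 0.1800 - 0.0840
= 0.8450 - 0.0840
= 0.7610

P(A∪B) = 0.7610


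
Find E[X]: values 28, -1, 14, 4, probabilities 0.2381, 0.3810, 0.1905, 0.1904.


E[X] = 28*0.2381 - 1*0.3810 + 14*0.1905 + 4*0.1904
= 6.6668 - 0.3810 + 2.6670 + 0.7616
= 9.7144

E[X] = 9.7144


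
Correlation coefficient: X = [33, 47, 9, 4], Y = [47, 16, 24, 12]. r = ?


Mean X = 23.2500, Mean Y = 24.7500
SD X = 17.555270, SD Y = 13.553136
Cov = 66.312500
r = 66.312500/(17.555270*13.553136) = 0.2787

r = 0.2787


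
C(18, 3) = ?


C(18,3) = 18!/(3! × 15!)
= 6402373705728000/(6 × 1307674368000)
= 816

C(18,3) = 816


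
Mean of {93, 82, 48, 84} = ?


Sum = 93 + 82 + 48 + 84 = 307
n = 4
Mean = 307/4 = 76.7500

Mean = 76.7500


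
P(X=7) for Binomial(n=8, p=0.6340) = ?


C(8,7) = 8
p^7 = 0.041174
(1-p)^1 = 0.366000
P = 8 * 0.041174 * 0.366000 = 0.1206

P(X=7) = 0.1206


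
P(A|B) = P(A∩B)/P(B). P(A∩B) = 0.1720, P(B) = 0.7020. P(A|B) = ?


P(A|B) = 0.1720/0.7020 = 0.2450

P(A|B) = 0.2450


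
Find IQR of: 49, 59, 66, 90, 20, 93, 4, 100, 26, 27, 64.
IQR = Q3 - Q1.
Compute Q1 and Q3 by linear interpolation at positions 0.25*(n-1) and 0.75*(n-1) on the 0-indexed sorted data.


Sorted: 4, 20, 26, 27, 49, 59, 64, 66, 90, 93, 100
Q1 (25th %ile) = 26.5000
Q3 (75th %ile) = 78.0000
IQR = 78.0000 - 26.5000 = 51.5000

IQR = 51.5000


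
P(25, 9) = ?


P(25,9) = 25!/16!
= 15511210043330985984000000/20922789888000
= 741354768000

P(25,9) = 741354768000


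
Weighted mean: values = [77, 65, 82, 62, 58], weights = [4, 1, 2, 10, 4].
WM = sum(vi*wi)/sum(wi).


Numerator = 77*4 + 65*1 + 82*2 + 62*10 + 58*4 = 1389
Denominator = 4 + 1 + 2 + 10 + 4 = 21
WM = 1389/21 = 66.1429

WM = 66.1429


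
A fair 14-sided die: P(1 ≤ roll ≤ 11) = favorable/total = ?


Favorable outcomes (1 ≤ roll ≤ 11): 11
Total outcomes = 14
P = 11/14 = 0.7857

P = 0.7857


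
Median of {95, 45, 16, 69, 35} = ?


Sorted: 16, 35, 45, 69, 95
n = 5 (odd)
Middle value = 45

Median = 45


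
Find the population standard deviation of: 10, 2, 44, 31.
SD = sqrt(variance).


Mean = 21.7500
Variance = 277.1875
SD = sqrt(277.1875) = 16.6489

SD = 16.6489


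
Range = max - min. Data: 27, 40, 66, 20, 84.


Max = 84, Min = 20
Range = 84 - 20 = 64

Range = 64


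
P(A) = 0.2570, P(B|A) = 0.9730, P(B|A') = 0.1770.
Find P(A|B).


P(B) = P(B|A)*P(A) + P(B|A')*P(A')
= 0.9730*0.2570 + 0.1770*0.7430
= 0.250061 + 0.131511 = 0.381572
P(A|B) = 0.250061/0.381572 = 0.6553

P(A|B) = 0.6553


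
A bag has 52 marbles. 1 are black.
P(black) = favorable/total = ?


P = 1/52 = 0.0192

P = 0.0192


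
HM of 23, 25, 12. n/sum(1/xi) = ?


Sum of reciprocals = 1/23 + 1/25 + 1/12 = 0.166812
HM = 3/0.166812 = 17.9844

HM = 17.9844


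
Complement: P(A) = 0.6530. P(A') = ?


P(not A) = 1 - 0.6530 = 0.3470

P(not A) = 0.3470


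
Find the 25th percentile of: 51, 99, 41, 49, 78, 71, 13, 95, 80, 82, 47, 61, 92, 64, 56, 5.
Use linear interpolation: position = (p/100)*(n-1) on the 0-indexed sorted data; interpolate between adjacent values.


Sorted: 5, 13, 41, 47, 49, 51, 56, 61, 64, 71, 78, 80, 82, 92, 95, 99
n = 16
Index = 25/100 * 15 = 3.7500
Lower = data[3] = 47, Upper = data[4] = 49
P25 = 47 + 0.7500*(2) = 48.5000

P25 = 48.5000


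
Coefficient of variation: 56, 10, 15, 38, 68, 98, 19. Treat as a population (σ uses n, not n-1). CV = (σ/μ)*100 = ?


Mean = 43.4286
SD = 29.9803
CV = (29.9803/43.4286)*100 = 69.0335%

CV = 69.0335%


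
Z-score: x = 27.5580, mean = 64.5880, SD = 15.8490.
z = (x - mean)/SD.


z = (27.5580 - 64.5880)/15.8490
= -37.0300/15.8490
= -2.3364

z = -2.3364


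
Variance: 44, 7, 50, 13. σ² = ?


Mean = 28.5000
Squared deviations: 240.2500, 462.2500, 462.2500, 240.2500
Sum = 1405.0000
Variance = 1405.0000/4 = 351.2500

Variance = 351.2500


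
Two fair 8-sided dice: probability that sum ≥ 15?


Total outcomes = 8×8 = 64
Favorable (sum ≥ 15): 3
P = 3/64 = 0.0469

P = 0.0469


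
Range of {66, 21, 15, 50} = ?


Max = 66, Min = 15
Range = 66 - 15 = 51

Range = 51


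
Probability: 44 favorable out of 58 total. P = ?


P = 44/58 = 0.7586

P = 0.7586


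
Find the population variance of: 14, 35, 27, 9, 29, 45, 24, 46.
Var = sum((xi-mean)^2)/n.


Mean = 28.6250
Squared deviations: 213.8906, 40.6406, 2.6406, 385.1406, 0.1406, 268.1406, 21.3906, 301.8906
Sum = 1233.8750
Variance = 1233.8750/8 = 154.2344

Variance = 154.2344


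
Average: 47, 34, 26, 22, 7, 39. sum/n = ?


Sum = 47 + 34 + 26 + 22 + 7 + 39 = 175
n = 6
Mean = 175/6 = 29.1667

Mean = 29.1667


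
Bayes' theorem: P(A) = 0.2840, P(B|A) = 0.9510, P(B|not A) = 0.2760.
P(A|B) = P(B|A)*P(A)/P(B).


P(B) = P(B|A)*P(A) + P(B|A')*P(A')
= 0.9510*0.2840 + 0.2760*0.7160
= 0.270084 + 0.197616 = 0.467700
P(A|B) = 0.270084/0.467700 = 0.5775

P(A|B) = 0.5775


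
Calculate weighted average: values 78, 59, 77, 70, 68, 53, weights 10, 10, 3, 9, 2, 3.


Numerator = 78*10 + 59*10 + 77*3 + 70*9 + 68*2 + 53*3 = 2526
Denominator = 10 + 10 + 3 + 9 + 2 + 3 = 37
WM = 2526/37 = 68.2703

WM = 68.2703


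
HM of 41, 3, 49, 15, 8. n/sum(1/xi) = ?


Sum of reciprocals = 1/41 + 1/3 + 1/49 + 1/15 + 1/8 = 0.569798
HM = 5/0.569798 = 8.7750

HM = 8.7750


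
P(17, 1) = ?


P(17,1) = 17!/16!
= 355687428096000/20922789888000
= 17

P(17,1) = 17


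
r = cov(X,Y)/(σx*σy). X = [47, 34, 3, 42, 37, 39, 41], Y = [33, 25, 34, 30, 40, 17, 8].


Mean X = 34.7143, Mean Y = 26.7143
SD X = 13.487712, SD Y = 10.194036
Cov = -36.795918
r = -36.795918/(13.487712*10.194036) = -0.2676

r = -0.2676


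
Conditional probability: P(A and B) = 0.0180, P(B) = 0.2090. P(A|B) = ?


P(A|B) = 0.0180/0.2090 = 0.0861

P(A|B) = 0.0861


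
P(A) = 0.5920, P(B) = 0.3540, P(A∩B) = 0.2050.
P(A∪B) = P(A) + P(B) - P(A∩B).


P(A∪B) = 0.5920 + 0.3540 - 0.2050
= 0.9460 - 0.2050
= 0.7410

P(A∪B) = 0.7410


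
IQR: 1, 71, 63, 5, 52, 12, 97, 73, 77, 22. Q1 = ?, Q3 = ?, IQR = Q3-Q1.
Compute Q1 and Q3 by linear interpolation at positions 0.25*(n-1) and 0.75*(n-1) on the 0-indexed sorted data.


Sorted: 1, 5, 12, 22, 52, 63, 71, 73, 77, 97
Q1 (25th %ile) = 14.5000
Q3 (75th %ile) = 72.5000
IQR = 72.5000 - 14.5000 = 58.0000

IQR = 58.0000


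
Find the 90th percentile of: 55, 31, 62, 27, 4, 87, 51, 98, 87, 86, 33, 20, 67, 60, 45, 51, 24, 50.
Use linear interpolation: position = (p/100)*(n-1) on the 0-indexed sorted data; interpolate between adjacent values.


Sorted: 4, 20, 24, 27, 31, 33, 45, 50, 51, 51, 55, 60, 62, 67, 86, 87, 87, 98
n = 18
Index = 90/100 * 17 = 15.3000
Lower = data[15] = 87, Upper = data[16] = 87
P90 = 87 + 0.3000*(0) = 87.0000

P90 = 87.0000


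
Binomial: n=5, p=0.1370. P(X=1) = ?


C(5,1) = 5
p^1 = 0.137000
(1-p)^4 = 0.554681
P = 5 * 0.137000 * 0.554681 = 0.3800

P(X=1) = 0.3800


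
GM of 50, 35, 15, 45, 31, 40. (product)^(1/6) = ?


Product = 50 × 35 × 15 × 45 × 31 × 40 = 1464750000
GM = 1464750000^(1/6) = 33.6998

GM = 33.6998


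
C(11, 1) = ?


C(11,1) = 11!/(1! × 10!)
= 39916800/(1 × 3628800)
= 11

C(11,1) = 11


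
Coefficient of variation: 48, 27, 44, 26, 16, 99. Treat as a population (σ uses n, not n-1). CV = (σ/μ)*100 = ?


Mean = 43.3333
SD = 27.1886
CV = (27.1886/43.3333)*100 = 62.7430%

CV = 62.7430%


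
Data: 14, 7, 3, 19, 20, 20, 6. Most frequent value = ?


Frequencies: 3:1, 6:1, 7:1, 14:1, 19:1, 20:2
Max frequency = 2
Mode = 20

Mode = 20


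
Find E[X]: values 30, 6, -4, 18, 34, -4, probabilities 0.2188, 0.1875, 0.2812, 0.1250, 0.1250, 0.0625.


E[X] = 30*0.2188 + 6*0.1875 - 4*0.2812 + 18*0.1250 + 34*0.1250 - 4*0.0625
= 6.5640 + 1.1250 - 1.1248 + 2.2500 + 4.2500 - 0.2500
= 12.8142

E[X] = 12.8142


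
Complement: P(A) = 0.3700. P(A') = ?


P(not A) = 1 - 0.3700 = 0.6300

P(not A) = 0.6300


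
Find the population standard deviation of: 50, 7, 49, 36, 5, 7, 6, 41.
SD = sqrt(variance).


Mean = 25.1250
Variance = 373.3594
SD = sqrt(373.3594) = 19.3225

SD = 19.3225


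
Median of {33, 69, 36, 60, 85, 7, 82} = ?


Sorted: 7, 33, 36, 60, 69, 82, 85
n = 7 (odd)
Middle value = 60

Median = 60


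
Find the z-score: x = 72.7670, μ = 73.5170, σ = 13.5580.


z = (72.7670 - 73.5170)/13.5580
= -0.7500/13.5580
= -0.0553

z = -0.0553


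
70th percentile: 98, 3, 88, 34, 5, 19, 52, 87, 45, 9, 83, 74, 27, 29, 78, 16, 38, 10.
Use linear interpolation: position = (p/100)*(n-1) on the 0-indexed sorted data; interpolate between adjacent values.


Sorted: 3, 5, 9, 10, 16, 19, 27, 29, 34, 38, 45, 52, 74, 78, 83, 87, 88, 98
n = 18
Index = 70/100 * 17 = 11.9000
Lower = data[11] = 52, Upper = data[12] = 74
P70 = 52 + 0.9000*(22) = 71.8000

P70 = 71.8000


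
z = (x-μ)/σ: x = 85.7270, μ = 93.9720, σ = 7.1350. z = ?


z = (85.7270 - 93.9720)/7.1350
= -8.2450/7.1350
= -1.1556

z = -1.1556


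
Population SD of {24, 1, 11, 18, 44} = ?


Mean = 19.6000
Variance = 207.4400
SD = sqrt(207.4400) = 14.4028

SD = 14.4028


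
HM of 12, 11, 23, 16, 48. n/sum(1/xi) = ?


Sum of reciprocals = 1/12 + 1/11 + 1/23 + 1/16 + 1/48 = 0.301054
HM = 5/0.301054 = 16.6083

HM = 16.6083


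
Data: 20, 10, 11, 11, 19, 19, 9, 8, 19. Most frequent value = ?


Frequencies: 8:1, 9:1, 10:1, 11:2, 19:3, 20:1
Max frequency = 3
Mode = 19

Mode = 19


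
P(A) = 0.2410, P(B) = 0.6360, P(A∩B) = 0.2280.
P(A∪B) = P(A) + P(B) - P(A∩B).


P(A∪B) = 0.2410 + 0.6360 - 0.2280
= 0.8770 - 0.2280
= 0.6490

P(A∪B) = 0.6490


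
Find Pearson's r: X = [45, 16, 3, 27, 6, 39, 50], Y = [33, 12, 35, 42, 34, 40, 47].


Mean X = 26.5714, Mean Y = 34.7143
SD X = 17.458990, SD Y = 10.360837
Cov = 81.877551
r = 81.877551/(17.458990*10.360837) = 0.4526

r = 0.4526


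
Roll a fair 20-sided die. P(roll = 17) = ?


Favorable outcomes (roll = 17): 1
Total outcomes = 20
P = 1/20 = 0.0500

P = 0.0500


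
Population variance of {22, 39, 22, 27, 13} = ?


Mean = 24.6000
Squared deviations: 6.7600, 207.3600, 6.7600, 5.7600, 134.5600
Sum = 361.2000
Variance = 361.2000/5 = 72.2400

Variance = 72.2400


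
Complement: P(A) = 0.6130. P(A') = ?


P(not A) = 1 - 0.6130 = 0.3870

P(not A) = 0.3870


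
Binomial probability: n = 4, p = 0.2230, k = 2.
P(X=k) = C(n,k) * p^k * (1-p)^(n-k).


C(4,2) = 6
p^2 = 0.049729
(1-p)^2 = 0.603729
P = 6 * 0.049729 * 0.603729 = 0.1801

P(X=2) = 0.1801


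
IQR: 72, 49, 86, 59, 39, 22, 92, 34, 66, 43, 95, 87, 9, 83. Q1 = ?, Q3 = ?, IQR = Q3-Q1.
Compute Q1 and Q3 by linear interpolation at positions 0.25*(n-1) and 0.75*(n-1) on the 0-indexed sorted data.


Sorted: 9, 22, 34, 39, 43, 49, 59, 66, 72, 83, 86, 87, 92, 95
Q1 (25th %ile) = 40.0000
Q3 (75th %ile) = 85.2500
IQR = 85.2500 - 40.0000 = 45.2500

IQR = 45.2500


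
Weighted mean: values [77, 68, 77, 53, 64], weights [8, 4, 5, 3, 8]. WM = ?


Numerator = 77*8 + 68*4 + 77*5 + 53*3 + 64*8 = 1944
Denominator = 8 + 4 + 5 + 3 + 8 = 28
WM = 1944/28 = 69.4286

WM = 69.4286


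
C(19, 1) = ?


C(19,1) = 19!/(1! × 18!)
= 121645100408832000/(1 × 6402373705728000)
= 19

C(19,1) = 19


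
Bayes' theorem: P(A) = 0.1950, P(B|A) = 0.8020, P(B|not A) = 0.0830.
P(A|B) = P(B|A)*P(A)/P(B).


P(B) = P(B|A)*P(A) + P(B|A')*P(A')
= 0.8020*0.1950 + 0.0830*0.8050
= 0.156390 + 0.066815 = 0.223205
P(A|B) = 0.156390/0.223205 = 0.7007

P(A|B) = 0.7007


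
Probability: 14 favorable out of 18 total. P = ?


P = 14/18 = 0.7778

P = 0.7778


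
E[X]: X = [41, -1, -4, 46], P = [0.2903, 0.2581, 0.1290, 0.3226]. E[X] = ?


E[X] = 41*0.2903 - 1*0.2581 - 4*0.1290 + 46*0.3226
= 11.9023 - 0.2581 - 0.5160 + 14.8396
= 25.9678

E[X] = 25.9678


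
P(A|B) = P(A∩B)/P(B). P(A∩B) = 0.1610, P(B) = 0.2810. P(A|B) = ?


P(A|B) = 0.1610/0.2810 = 0.5730

P(A|B) = 0.5730


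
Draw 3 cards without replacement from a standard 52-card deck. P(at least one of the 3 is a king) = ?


P(at least one) = 1 - P(none)
P(none) = (48/52) × (47/51) × (46/50) = 0.782624
P(at least one) = 1 - 0.782624 = 0.2174

P = 0.2174


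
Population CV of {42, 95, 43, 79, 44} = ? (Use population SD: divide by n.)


Mean = 60.6000
SD = 22.1504
CV = (22.1504/60.6000)*100 = 36.5518%

CV = 36.5518%


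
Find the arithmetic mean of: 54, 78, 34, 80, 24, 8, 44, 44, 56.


Sum = 54 + 78 + 34 + 80 + 24 + 8 + 44 + 44 + 56 = 422
n = 9
Mean = 422/9 = 46.8889

Mean = 46.8889


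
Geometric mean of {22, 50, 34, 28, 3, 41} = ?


Product = 22 × 50 × 34 × 28 × 3 × 41 = 128805600
GM = 128805600^(1/6) = 22.4727

GM = 22.4727


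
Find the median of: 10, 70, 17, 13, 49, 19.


Sorted: 10, 13, 17, 19, 49, 70
n = 6 (even)
Middle values: 17 and 19
Median = (17+19)/2 = 18.0000

Median = 18.0000


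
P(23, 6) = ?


P(23,6) = 23!/17!
= 25852016738884976640000/355687428096000
= 72681840

P(23,6) = 72681840


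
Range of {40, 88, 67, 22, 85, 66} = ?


Max = 88, Min = 22
Range = 88 - 22 = 66

Range = 66


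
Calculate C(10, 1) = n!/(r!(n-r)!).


C(10,1) = 10!/(1! × 9!)
= 3628800/(1 × 362880)
= 10

C(10,1) = 10


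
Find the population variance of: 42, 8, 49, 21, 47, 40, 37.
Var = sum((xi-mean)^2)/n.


Mean = 34.8571
Squared deviations: 51.0204, 721.3061, 200.0204, 192.0204, 147.4490, 26.4490, 4.5918
Sum = 1342.8571
Variance = 1342.8571/7 = 191.8367

Variance = 191.8367


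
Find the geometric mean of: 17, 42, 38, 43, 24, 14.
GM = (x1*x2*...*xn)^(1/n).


Product = 17 × 42 × 38 × 43 × 24 × 14 = 392003136
GM = 392003136^(1/6) = 27.0530

GM = 27.0530


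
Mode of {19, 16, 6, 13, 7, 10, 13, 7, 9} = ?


Frequencies: 6:1, 7:2, 9:1, 10:1, 13:2, 16:1, 19:1
Max frequency = 2
Mode = 7, 13

Mode = 7, 13


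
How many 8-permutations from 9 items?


P(9,8) = 9!/1!
= 362880/1
= 362880

P(9,8) = 362880


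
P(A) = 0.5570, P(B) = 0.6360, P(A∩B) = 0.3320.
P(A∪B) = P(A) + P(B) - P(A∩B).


P(A∪B) = 0.5570 + 0.6360 - 0.3320
= 1.1930 - 0.3320
= 0.8610

P(A∪B) = 0.8610


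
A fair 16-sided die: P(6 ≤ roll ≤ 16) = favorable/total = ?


Favorable outcomes (6 ≤ roll ≤ 16): 11
Total outcomes = 16
P = 11/16 = 0.6875

P = 0.6875


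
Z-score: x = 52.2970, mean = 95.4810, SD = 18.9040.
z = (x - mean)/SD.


z = (52.2970 - 95.4810)/18.9040
= -43.1840/18.9040
= -2.2844

z = -2.2844


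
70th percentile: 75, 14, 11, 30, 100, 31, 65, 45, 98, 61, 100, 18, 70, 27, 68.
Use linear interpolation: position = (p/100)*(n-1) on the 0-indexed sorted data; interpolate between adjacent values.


Sorted: 11, 14, 18, 27, 30, 31, 45, 61, 65, 68, 70, 75, 98, 100, 100
n = 15
Index = 70/100 * 14 = 9.8000
Lower = data[9] = 68, Upper = data[10] = 70
P70 = 68 + 0.8000*(2) = 69.6000

P70 = 69.6000


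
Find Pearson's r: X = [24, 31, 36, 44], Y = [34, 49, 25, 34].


Mean X = 33.7500, Mean Y = 35.5000
SD X = 7.292976, SD Y = 8.616844
Cov = -15.375000
r = -15.375000/(7.292976*8.616844) = -0.2447

r = -0.2447


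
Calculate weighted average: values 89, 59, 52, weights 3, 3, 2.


Numerator = 89*3 + 59*3 + 52*2 = 548
Denominator = 3 + 3 + 2 = 8
WM = 548/8 = 68.5000

WM = 68.5000


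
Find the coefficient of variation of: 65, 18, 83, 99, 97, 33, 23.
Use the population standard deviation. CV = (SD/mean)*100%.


Mean = 59.7143
SD = 32.3053
CV = (32.3053/59.7143)*100 = 54.0998%

CV = 54.0998%


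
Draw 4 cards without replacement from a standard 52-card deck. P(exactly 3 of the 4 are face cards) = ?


Hypergeometric: P(X=3) = C(12,3)·C(40,1) / C(52,4)
= 220 × 40 / 270725
= 8800/270725 = 0.0325

P = 0.0325


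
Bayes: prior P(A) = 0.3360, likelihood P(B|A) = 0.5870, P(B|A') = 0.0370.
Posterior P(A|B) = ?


P(B) = P(B|A)*P(A) + P(B|A')*P(A')
= 0.5870*0.3360 + 0.0370*0.6640
= 0.197232 + 0.024568 = 0.221800
P(A|B) = 0.197232/0.221800 = 0.8892

P(A|B) = 0.8892


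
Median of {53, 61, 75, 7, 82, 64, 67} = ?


Sorted: 7, 53, 61, 64, 67, 75, 82
n = 7 (odd)
Middle value = 64

Median = 64


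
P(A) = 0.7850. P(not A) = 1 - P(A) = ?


P(not A) = 1 - 0.7850 = 0.2150

P(not A) = 0.2150


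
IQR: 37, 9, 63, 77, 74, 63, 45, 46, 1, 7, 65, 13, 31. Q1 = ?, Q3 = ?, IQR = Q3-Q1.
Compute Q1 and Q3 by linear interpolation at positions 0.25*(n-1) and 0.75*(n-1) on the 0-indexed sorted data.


Sorted: 1, 7, 9, 13, 31, 37, 45, 46, 63, 63, 65, 74, 77
Q1 (25th %ile) = 13.0000
Q3 (75th %ile) = 63.0000
IQR = 63.0000 - 13.0000 = 50.0000

IQR = 50.0000


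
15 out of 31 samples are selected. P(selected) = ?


P = 15/31 = 0.4839

P = 0.4839


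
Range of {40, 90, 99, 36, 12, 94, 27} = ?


Max = 99, Min = 12
Range = 99 - 12 = 87

Range = 87


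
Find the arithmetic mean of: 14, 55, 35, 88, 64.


Sum = 14 + 55 + 35 + 88 + 64 = 256
n = 5
Mean = 256/5 = 51.2000

Mean = 51.2000


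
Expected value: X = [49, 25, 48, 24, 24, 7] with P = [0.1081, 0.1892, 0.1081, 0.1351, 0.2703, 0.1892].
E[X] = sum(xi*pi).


E[X] = 49*0.1081 + 25*0.1892 + 48*0.1081 + 24*0.1351 + 24*0.2703 + 7*0.1892
= 5.2969 + 4.7300 + 5.1888 + 3.2424 + 6.4872 + 1.3244
= 26.2697

E[X] = 26.2697


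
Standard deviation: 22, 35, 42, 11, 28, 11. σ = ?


Mean = 24.8333
Variance = 133.1389
SD = sqrt(133.1389) = 11.5386

SD = 11.5386


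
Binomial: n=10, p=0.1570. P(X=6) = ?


C(10,6) = 210
p^6 = 1.497607e-05
(1-p)^4 = 0.505022
P = 210 * 1.497607e-05 * 0.505022 = 0.0016

P(X=6) = 0.0016


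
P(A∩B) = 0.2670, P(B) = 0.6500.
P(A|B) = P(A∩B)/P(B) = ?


P(A|B) = 0.2670/0.6500 = 0.4108

P(A|B) = 0.4108


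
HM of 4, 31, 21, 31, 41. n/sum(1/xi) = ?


Sum of reciprocals = 1/4 + 1/31 + 1/21 + 1/31 + 1/41 = 0.386525
HM = 5/0.386525 = 12.9358

HM = 12.9358


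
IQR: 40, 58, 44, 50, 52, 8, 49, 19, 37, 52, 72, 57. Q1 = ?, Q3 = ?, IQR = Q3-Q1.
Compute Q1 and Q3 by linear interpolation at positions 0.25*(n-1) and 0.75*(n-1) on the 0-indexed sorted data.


Sorted: 8, 19, 37, 40, 44, 49, 50, 52, 52, 57, 58, 72
Q1 (25th %ile) = 39.2500
Q3 (75th %ile) = 53.2500
IQR = 53.2500 - 39.2500 = 14.0000

IQR = 14.0000


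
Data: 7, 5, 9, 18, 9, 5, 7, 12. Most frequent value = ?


Frequencies: 5:2, 7:2, 9:2, 12:1, 18:1
Max frequency = 2
Mode = 5, 7, 9

Mode = 5, 7, 9


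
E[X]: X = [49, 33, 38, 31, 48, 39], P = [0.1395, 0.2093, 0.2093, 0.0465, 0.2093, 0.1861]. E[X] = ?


E[X] = 49*0.1395 + 33*0.2093 + 38*0.2093 + 31*0.0465 + 48*0.2093 + 39*0.1861
= 6.8355 + 6.9069 + 7.9534 + 1.4415 + 10.0464 + 7.2579
= 40.4416

E[X] = 40.4416


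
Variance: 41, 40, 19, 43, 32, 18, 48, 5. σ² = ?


Mean = 30.7500
Squared deviations: 105.0625, 85.5625, 138.0625, 150.0625, 1.5625, 162.5625, 297.5625, 663.0625
Sum = 1603.5000
Variance = 1603.5000/8 = 200.4375

Variance = 200.4375


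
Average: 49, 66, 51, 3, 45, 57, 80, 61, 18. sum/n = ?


Sum = 49 + 66 + 51 + 3 + 45 + 57 + 80 + 61 + 18 = 430
n = 9
Mean = 430/9 = 47.7778

Mean = 47.7778


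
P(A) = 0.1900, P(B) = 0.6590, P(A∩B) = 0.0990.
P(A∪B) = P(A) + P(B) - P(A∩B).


P(A∪B) = 0.1900 + 0.6590 - 0.0990
= 0.8490 - 0.0990
= 0.7500

P(A∪B) = 0.7500


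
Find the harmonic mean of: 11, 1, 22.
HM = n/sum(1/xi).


Sum of reciprocals = 1/11 + 1/1 + 1/22 = 1.136364
HM = 3/1.136364 = 2.6400

HM = 2.6400


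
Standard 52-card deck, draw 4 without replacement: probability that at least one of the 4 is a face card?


P(at least one) = 1 - P(none)
P(none) = (40/52) × (39/51) × (38/50) × (37/49) = 0.337575
P(at least one) = 1 - 0.337575 = 0.6624

P = 0.6624


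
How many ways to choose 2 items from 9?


C(9,2) = 9!/(2! × 7!)
= 362880/(2 × 5040)
= 36

C(9,2) = 36


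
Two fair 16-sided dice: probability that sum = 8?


Total outcomes = 16×16 = 256
Favorable (sum = 8): 7
P = 7/256 = 0.0273

P = 0.0273


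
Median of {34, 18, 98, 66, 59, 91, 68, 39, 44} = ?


Sorted: 18, 34, 39, 44, 59, 66, 68, 91, 98
n = 9 (odd)
Middle value = 59

Median = 59


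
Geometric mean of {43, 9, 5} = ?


Product = 43 × 9 × 5 = 1935
GM = 1935^(1/3) = 12.4612

GM = 12.4612


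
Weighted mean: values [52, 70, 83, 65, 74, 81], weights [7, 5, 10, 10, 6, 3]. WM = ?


Numerator = 52*7 + 70*5 + 83*10 + 65*10 + 74*6 + 81*3 = 2881
Denominator = 7 + 5 + 10 + 10 + 6 + 3 = 41
WM = 2881/41 = 70.2683

WM = 70.2683


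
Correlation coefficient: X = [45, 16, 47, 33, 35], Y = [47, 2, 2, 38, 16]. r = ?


Mean X = 35.2000, Mean Y = 21.0000
SD X = 11.034491, SD Y = 18.504054
Cov = 71.800000
r = 71.800000/(11.034491*18.504054) = 0.3516

r = 0.3516


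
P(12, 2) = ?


P(12,2) = 12!/10!
= 479001600/3628800
= 132

P(12,2) = 132


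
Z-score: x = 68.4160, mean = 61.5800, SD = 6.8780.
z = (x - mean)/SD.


z = (68.4160 - 61.5800)/6.8780
= 6.8360/6.8780
= 0.9939

z = 0.9939


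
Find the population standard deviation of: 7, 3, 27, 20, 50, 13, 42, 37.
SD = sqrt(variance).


Mean = 24.8750
Variance = 254.8594
SD = sqrt(254.8594) = 15.9643

SD = 15.9643


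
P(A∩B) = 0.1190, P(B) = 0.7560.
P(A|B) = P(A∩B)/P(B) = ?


P(A|B) = 0.1190/0.7560 = 0.1574

P(A|B) = 0.1574


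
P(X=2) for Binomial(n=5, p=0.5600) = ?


C(5,2) = 10
p^2 = 0.313600
(1-p)^3 = 0.085184
P = 10 * 0.313600 * 0.085184 = 0.2671

P(X=2) = 0.2671


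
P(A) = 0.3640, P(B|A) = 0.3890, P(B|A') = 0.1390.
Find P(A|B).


P(B) = P(B|A)*P(A) + P(B|A')*P(A')
= 0.3890*0.3640 + 0.1390*0.6360
= 0.141596 + 0.088404 = 0.230000
P(A|B) = 0.141596/0.230000 = 0.6156

P(A|B) = 0.6156


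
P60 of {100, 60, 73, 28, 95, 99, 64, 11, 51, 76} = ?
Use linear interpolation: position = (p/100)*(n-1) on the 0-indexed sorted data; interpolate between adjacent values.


Sorted: 11, 28, 51, 60, 64, 73, 76, 95, 99, 100
n = 10
Index = 60/100 * 9 = 5.4000
Lower = data[5] = 73, Upper = data[6] = 76
P60 = 73 + 0.4000*(3) = 74.2000

P60 = 74.2000


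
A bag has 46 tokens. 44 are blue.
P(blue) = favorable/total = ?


P = 44/46 = 0.9565

P = 0.9565


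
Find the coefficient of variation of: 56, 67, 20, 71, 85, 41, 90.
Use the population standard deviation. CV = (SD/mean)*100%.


Mean = 61.4286
SD = 22.8589
CV = (22.8589/61.4286)*100 = 37.2122%

CV = 37.2122%


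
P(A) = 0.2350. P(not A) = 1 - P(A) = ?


P(not A) = 1 - 0.2350 = 0.7650

P(not A) = 0.7650


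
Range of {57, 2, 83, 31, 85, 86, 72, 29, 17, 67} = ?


Max = 86, Min = 2
Range = 86 - 2 = 84

Range = 84


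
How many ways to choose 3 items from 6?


C(6,3) = 6!/(3! × 3!)
= 720/(6 × 6)
= 20

C(6,3) = 20


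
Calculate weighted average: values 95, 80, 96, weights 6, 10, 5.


Numerator = 95*6 + 80*10 + 96*5 = 1850
Denominator = 6 + 10 + 5 = 21
WM = 1850/21 = 88.0952

WM = 88.0952


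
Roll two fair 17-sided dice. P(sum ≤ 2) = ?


Total outcomes = 17×17 = 289
Favorable (sum ≤ 2): 1
P = 1/289 = 0.0035

P = 0.0035


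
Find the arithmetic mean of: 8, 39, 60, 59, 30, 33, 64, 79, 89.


Sum = 8 + 39 + 60 + 59 + 30 + 33 + 64 + 79 + 89 = 461
n = 9
Mean = 461/9 = 51.2222

Mean = 51.2222


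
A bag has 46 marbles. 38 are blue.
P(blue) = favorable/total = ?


P = 38/46 = 0.8261

P = 0.8261


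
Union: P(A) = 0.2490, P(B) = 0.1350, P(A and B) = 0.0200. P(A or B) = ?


P(A∪B) = 0.2490 + 0.1350 - 0.0200
= 0.3840 - 0.0200
= 0.3640

P(A∪B) = 0.3640


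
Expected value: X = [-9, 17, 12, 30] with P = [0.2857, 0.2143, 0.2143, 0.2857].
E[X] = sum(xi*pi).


E[X] = -9*0.2857 + 17*0.2143 + 12*0.2143 + 30*0.2857
= -2.5713 + 3.6431 + 2.5716 + 8.5710
= 12.2144

E[X] = 12.2144


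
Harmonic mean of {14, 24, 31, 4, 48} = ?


Sum of reciprocals = 1/14 + 1/24 + 1/31 + 1/4 + 1/48 = 0.416187
HM = 5/0.416187 = 12.0138

HM = 12.0138


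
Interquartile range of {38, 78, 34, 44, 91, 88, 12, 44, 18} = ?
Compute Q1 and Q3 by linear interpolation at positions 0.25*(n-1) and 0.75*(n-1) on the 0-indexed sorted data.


Sorted: 12, 18, 34, 38, 44, 44, 78, 88, 91
Q1 (25th %ile) = 34.0000
Q3 (75th %ile) = 78.0000
IQR = 78.0000 - 34.0000 = 44.0000

IQR = 44.0000


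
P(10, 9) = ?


P(10,9) = 10!/1!
= 3628800/1
= 3628800

P(10,9) = 3628800


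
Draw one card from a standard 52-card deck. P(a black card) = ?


26 black cards in 52 cards
P = 26/52 = 0.5000

P = 0.5000


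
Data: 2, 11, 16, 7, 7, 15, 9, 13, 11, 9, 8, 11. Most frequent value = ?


Frequencies: 2:1, 7:2, 8:1, 9:2, 11:3, 13:1, 15:1, 16:1
Max frequency = 3
Mode = 11

Mode = 11


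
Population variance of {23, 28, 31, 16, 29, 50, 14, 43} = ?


Mean = 29.2500
Squared deviations: 39.0625, 1.5625, 3.0625, 175.5625, 0.0625, 430.5625, 232.5625, 189.0625
Sum = 1071.5000
Variance = 1071.5000/8 = 133.9375

Variance = 133.9375


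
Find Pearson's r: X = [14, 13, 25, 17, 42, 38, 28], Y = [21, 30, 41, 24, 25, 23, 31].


Mean X = 25.2857, Mean Y = 27.8571
SD X = 10.659862, SD Y = 6.334228
Cov = -3.102041
r = -3.102041/(10.659862*6.334228) = -0.0459

r = -0.0459
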